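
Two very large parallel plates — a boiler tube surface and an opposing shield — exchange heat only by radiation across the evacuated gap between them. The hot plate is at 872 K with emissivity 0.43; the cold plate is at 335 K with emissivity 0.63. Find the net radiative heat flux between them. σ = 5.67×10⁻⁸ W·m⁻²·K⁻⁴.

q ≈ 11000 W/m²

For two infinite grey parallel plates, q = σ(T₁⁴ − T₂⁴)/(1/ε₁ + 1/ε₂ − 1).
T₁⁴ − T₂⁴ = 5.782×10¹¹ − 1.259×10¹⁰ = 5.656×10¹¹ K⁴.
1/ε₁ + 1/ε₂ − 1 = 2.326 + 1.587 − 1 = 2.913.
q = 5.67×10⁻⁸ × 5.656×10¹¹ / 2.913.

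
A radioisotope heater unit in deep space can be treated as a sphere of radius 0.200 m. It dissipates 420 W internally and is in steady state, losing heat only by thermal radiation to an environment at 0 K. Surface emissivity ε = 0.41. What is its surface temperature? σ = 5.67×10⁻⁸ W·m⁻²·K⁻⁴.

T ≈ 435 K

Steady state: internal power = radiated power, P = εσA T⁴.
Radiating area A = 4πr² = 0.5027 m².
T⁴ = P/(εσA) = 420/(0.41·5.67×10⁻⁸·0.5027) = 3.594×10¹⁰ K⁴.
T = (3.594×10¹⁰)^(1/4).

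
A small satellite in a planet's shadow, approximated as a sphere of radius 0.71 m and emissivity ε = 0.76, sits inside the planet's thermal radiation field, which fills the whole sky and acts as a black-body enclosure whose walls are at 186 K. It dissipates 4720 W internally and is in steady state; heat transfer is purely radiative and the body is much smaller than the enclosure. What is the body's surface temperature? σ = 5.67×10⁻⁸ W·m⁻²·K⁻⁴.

T ≈ 369 K

For a small grey body in a large enclosure, net radiated power = εσA(T⁴ − T_w⁴).
Steady state: P = εσA(T⁴ − T_w⁴) with A = 4πr² = 6.335 m².
T⁴ = P/(εσA) + T_w⁴ = 4720/(0.76·5.67×10⁻⁸·6.335) + (186)⁴
    = 1.729×10¹⁰ + 1.197×10⁹ = 1.849×10¹⁰ K⁴.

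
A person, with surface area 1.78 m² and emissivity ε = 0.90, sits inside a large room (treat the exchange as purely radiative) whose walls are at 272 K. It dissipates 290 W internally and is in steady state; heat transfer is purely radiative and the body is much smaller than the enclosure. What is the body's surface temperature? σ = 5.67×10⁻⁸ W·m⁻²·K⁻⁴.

For a small grey body in a large enclosure, net radiated power = εσA(T⁴ − T_w⁴).
Steady state: P = εσA(T⁴ − T_w⁴) with A = 1.78 m².
T⁴ = P/(εσA) + T_w⁴ = 290/(0.90·5.67×10⁻⁸·1.780) + (272)⁴
    = 3.193×10⁹ + 5.474×10⁹ = 8.666×10⁹ K⁴.

T ≈ 305 K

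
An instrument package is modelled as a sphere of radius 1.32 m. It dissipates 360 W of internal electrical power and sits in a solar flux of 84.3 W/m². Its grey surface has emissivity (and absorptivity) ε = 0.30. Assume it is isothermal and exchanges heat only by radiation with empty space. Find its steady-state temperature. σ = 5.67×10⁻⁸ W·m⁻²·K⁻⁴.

T ≈ 191 K

At steady state, absorbed solar power + internal power = radiated power.
Absorbed: α·S·A_cross = 0.30·84.3·5.474 = 138.4 W (cross-section πr²).
Total input = 138.4 + 360 = 498.4 W.
Radiated: εσ·A_surf·T⁴ with A_surf = 4πr² = 21.90 m².
T⁴ = 498.4/(0.30·5.67×10⁻⁸·21.90) = 1.338×10⁹ K⁴.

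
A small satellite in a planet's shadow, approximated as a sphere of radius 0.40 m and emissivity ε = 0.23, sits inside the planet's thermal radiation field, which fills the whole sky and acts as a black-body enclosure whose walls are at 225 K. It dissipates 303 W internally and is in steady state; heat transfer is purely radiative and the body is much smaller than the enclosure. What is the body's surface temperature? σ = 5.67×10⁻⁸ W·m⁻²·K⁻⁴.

T ≈ 345 K

For a small grey body in a large enclosure, net radiated power = εσA(T⁴ − T_w⁴).
Steady state: P = εσA(T⁴ − T_w⁴) with A = 4πr² = 2.011 m².
T⁴ = P/(εσA) + T_w⁴ = 303/(0.23·5.67×10⁻⁸·2.011) + (225)⁴
    = 1.156×10¹⁰ + 2.563×10⁹ = 1.412×10¹⁰ K⁴.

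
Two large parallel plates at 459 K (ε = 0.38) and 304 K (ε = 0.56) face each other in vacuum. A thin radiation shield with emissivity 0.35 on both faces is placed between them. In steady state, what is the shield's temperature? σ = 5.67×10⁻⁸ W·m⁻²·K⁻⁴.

In steady state the net flux on the hot side equals that on the cold side.
σ(T₁⁴−T_s⁴)/D₁ = σ(T_s⁴−T₂⁴)/D₂, with D₁ = 1/ε₁+1/ε_s−1 = 4.489, D₂ = 1/ε_s+1/ε₂−1 = 3.643.
Solve for T_s⁴: T_s⁴ = (D₂·T₁⁴ + D₁·T₂⁴)/(D₁+D₂) = 2.460×10¹⁰ K⁴.

T_s ≈ 396 K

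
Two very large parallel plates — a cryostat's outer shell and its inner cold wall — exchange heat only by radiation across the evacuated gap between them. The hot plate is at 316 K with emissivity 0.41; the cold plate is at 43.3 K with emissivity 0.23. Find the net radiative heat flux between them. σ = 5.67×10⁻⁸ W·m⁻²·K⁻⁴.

q ≈ 97.7 W/m²

For two infinite grey parallel plates, q = σ(T₁⁴ − T₂⁴)/(1/ε₁ + 1/ε₂ − 1).
T₁⁴ − T₂⁴ = 9.971×10⁹ − 3.515×10⁶ = 9.968×10⁹ K⁴.
1/ε₁ + 1/ε₂ − 1 = 2.439 + 4.348 − 1 = 5.787.
q = 5.67×10⁻⁸ × 9.968×10⁹ / 5.787.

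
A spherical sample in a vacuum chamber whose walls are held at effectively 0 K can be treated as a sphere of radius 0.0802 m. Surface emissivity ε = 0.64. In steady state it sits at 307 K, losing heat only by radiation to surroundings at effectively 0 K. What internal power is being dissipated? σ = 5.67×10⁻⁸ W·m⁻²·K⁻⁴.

P ≈ 26.1 W

Steady state: P = εσA T⁴.
A = 4πr² = 0.08083 m²; T⁴ = (307)⁴ = 8.883×10⁹ K⁴.
P = 0.64 × 5.67×10⁻⁸ × 0.08083 × 8.883×10⁹.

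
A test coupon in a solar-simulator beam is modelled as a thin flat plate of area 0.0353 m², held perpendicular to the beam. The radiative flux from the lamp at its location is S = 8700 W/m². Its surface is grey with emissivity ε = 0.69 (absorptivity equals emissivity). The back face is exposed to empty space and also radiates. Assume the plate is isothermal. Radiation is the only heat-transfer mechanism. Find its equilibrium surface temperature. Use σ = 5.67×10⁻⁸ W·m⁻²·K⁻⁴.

At equilibrium, absorbed power = emitted power.
Absorbing cross-section = A = 0.03530 m²; emitting surface = 2A = 0.07060 m² (ratio 2).
εS·A_cross = εσ·A_surf·T⁴  ⇒  T⁴ = S/(2σ)   (ε cancels).
T⁴ = 8700/(2·5.67×10⁻⁸) = 7.672×10¹⁰ K⁴.
T = (7.672×10¹⁰)^(1/4).

T ≈ 526 K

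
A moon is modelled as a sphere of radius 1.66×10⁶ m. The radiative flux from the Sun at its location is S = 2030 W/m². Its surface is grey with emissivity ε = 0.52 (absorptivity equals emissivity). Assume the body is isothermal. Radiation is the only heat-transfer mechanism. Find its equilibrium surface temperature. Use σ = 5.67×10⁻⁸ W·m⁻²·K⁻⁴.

At equilibrium, absorbed power = emitted power.
Absorbing cross-section = πr² = 8.657×10¹² m²; emitting surface = 4πr² = 3.463×10¹³ m² (ratio 4).
εS·A_cross = εσ·A_surf·T⁴  ⇒  T⁴ = S/(4σ)   (ε cancels).
T⁴ = 2030/(4·5.67×10⁻⁸) = 8.951×10⁹ K⁴.
T = (8.951×10⁹)^(1/4).

T ≈ 308 K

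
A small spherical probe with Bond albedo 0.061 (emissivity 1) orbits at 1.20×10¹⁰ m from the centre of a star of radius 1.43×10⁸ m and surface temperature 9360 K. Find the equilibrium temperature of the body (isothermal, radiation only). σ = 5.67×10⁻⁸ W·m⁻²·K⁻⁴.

T ≈ 711 K

The star's surface emits σT_*⁴; at distance d the flux is S = σT_*⁴(R_*/d)².
S = 5.67×10⁻⁸·(9360)⁴·(1.43×10⁸/1.20×10¹⁰)² = 61800 W/m².
For an isothermal sphere T⁴ = (1−a)S/(4σ) = 2.559×10¹¹ K⁴.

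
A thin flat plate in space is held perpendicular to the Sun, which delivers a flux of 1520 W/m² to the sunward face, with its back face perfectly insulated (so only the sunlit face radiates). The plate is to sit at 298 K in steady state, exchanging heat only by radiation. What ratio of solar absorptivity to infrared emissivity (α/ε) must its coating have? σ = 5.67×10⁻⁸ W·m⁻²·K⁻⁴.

α/ε ≈ 0.294

Balance: αS·A = εσ·1A·T⁴ ⇒ α/ε = σT⁴/S.
α/ε = 5.67×10⁻⁸·(298)⁴/1520 = 5.67×10⁻⁸·7.886×10⁹/1520.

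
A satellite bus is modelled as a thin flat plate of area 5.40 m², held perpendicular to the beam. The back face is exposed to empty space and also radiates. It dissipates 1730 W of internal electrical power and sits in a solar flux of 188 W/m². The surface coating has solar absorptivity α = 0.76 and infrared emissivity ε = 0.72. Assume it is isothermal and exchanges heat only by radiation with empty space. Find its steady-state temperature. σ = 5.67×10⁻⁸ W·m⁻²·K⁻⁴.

T ≈ 274 K

At steady state, absorbed solar power + internal power = radiated power.
Absorbed: α·S·A_cross = 0.76·188·5.400 = 771.6 W (cross-section A).
Total input = 771.6 + 1730 = 2502 W.
Radiated: εσ·A_surf·T⁴ with A_surf = 2A = 10.80 m².
T⁴ = 2502/(0.72·5.67×10⁻⁸·10.80) = 5.674×10⁹ K⁴.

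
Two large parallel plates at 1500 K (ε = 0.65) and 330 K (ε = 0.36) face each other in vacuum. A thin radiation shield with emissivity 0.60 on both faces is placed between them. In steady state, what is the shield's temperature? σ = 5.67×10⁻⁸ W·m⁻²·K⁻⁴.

T_s ≈ 1330 K

In steady state the net flux on the hot side equals that on the cold side.
σ(T₁⁴−T_s⁴)/D₁ = σ(T_s⁴−T₂⁴)/D₂, with D₁ = 1/ε₁+1/ε_s−1 = 2.205, D₂ = 1/ε_s+1/ε₂−1 = 3.444.
Solve for T_s⁴: T_s⁴ = (D₂·T₁⁴ + D₁·T₂⁴)/(D₁+D₂) = 3.091×10¹² K⁴.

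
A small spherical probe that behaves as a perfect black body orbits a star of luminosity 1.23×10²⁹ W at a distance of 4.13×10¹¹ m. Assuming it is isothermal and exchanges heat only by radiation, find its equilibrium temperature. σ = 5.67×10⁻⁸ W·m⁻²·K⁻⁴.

First find the stellar flux at distance d: S = L/(4πd²) = 1.23×10²⁹/(4π·(4.13×10¹¹)²) = 57380 W/m².
For an isothermal sphere, absorbed (1−a)S·πr² = emitted σ·4πr²·T⁴, so T⁴ = (1−a)S/(4σ).
T⁴ = 1.00·57380/(4·5.67×10⁻⁸) = 2.530×10¹¹ K⁴.

T ≈ 709 K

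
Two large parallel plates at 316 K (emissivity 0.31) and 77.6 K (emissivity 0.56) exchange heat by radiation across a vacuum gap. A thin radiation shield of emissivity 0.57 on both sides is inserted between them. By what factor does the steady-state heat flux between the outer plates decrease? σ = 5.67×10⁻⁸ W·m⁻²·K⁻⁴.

Without shield: q₀ = σΔ(T⁴)/(1/ε₁+1/ε₂−1) with denominator 4.012.
With shield the two gaps are in series; the resistances add: (1/ε₁+1/ε_s−1)+(1/ε_s+1/ε₂−1) = 3.980+2.540 = 6.520.
Heat-flux ratio q₀/q = 6.520/4.012.

factor ≈ 1.63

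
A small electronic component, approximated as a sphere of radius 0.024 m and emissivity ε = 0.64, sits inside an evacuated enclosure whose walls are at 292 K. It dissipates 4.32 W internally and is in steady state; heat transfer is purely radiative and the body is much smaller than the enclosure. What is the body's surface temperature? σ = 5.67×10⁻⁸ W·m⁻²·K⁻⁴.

T ≈ 392 K

For a small grey body in a large enclosure, net radiated power = εσA(T⁴ − T_w⁴).
Steady state: P = εσA(T⁴ − T_w⁴) with A = 4πr² = 0.007238 m².
T⁴ = P/(εσA) + T_w⁴ = 4.32/(0.64·5.67×10⁻⁸·0.007238) + (292)⁴
    = 1.645×10¹⁰ + 7.270×10⁹ = 2.372×10¹⁰ K⁴.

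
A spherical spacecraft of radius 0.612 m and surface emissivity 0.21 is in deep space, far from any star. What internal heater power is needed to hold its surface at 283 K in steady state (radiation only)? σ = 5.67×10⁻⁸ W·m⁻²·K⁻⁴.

P ≈ 359 W

P = εσ·4πr²·T⁴.
4πr² = 4.707 m²; T⁴ = 6.414×10⁹ K⁴.
P = 0.21·5.67×10⁻⁸·4.707·6.414×10⁹.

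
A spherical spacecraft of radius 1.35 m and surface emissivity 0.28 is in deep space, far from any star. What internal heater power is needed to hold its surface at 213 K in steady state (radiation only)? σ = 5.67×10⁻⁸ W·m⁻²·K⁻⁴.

P ≈ 748 W

P = εσ·4πr²·T⁴.
4πr² = 22.90 m²; T⁴ = 2.058×10⁹ K⁴.
P = 0.28·5.67×10⁻⁸·22.90·2.058×10⁹.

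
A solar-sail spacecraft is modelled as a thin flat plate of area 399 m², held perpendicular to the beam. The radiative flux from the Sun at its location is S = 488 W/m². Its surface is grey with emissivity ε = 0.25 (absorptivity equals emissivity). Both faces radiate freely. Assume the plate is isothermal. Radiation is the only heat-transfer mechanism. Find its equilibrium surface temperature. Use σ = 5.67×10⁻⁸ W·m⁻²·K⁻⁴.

At equilibrium, absorbed power = emitted power.
Absorbing cross-section = A = 399.0 m²; emitting surface = 2A = 798.0 m² (ratio 2).
εS·A_cross = εσ·A_surf·T⁴  ⇒  T⁴ = S/(2σ)   (ε cancels).
T⁴ = 488/(2·5.67×10⁻⁸) = 4.303×10⁹ K⁴.
T = (4.303×10⁹)^(1/4).

T ≈ 256 K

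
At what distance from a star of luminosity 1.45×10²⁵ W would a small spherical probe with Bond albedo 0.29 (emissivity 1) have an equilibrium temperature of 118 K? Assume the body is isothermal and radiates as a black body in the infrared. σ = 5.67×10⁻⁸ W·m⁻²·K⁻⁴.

For an isothermal black-emitting sphere, (1−a)S·πr² = σ·4πr²·T⁴ ⇒ S = 4σT⁴/(1−a).
S = 4·5.67×10⁻⁸·(118)⁴/0.710 = 61.93 W/m².
Flux falls as S = L/(4πd²), so d = √(L/(4πS)) = √(1.45×10²⁵/(4π·61.93)).

d ≈ 1.36×10¹¹ m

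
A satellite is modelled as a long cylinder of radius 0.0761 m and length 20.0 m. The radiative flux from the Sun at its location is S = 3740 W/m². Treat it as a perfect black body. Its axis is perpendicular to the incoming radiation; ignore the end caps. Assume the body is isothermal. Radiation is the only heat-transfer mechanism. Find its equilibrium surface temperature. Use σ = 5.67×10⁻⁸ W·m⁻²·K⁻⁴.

At equilibrium, absorbed power = emitted power.
Absorbing cross-section = 2rL = 3.044 m²; emitting surface = 2πrL = 9.563 m² (ratio π).
S·A_cross = εσ·A_surf·T⁴  ⇒  T⁴ = S/(πσ).
T⁴ = 1.00·3740/(π·5.67×10⁻⁸) = 2.100×10¹⁰ K⁴.
T = (2.100×10¹⁰)^(1/4).

T ≈ 381 K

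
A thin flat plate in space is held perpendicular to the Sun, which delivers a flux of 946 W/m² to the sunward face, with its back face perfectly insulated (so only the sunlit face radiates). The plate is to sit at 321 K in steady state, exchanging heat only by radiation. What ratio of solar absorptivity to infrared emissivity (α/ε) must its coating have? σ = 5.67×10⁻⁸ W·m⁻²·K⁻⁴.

Balance: αS·A = εσ·1A·T⁴ ⇒ α/ε = σT⁴/S.
α/ε = 5.67×10⁻⁸·(321)⁴/946 = 5.67×10⁻⁸·1.062×10¹⁰/946.

α/ε ≈ 0.636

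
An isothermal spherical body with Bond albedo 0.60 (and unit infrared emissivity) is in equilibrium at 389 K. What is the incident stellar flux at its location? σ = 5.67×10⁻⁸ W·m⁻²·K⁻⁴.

(1−a)S·πr² = σ·4πr²·T⁴ ⇒ S = 4σT⁴/(1−a).
S = 4·5.67×10⁻⁸·2.290×10¹⁰/0.400.

S ≈ 13000 W/m²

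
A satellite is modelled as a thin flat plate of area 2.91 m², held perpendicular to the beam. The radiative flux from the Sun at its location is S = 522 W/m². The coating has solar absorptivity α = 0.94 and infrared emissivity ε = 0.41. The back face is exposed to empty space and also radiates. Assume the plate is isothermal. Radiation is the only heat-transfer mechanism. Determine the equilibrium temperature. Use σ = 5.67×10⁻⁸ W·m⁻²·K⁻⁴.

T ≈ 321 K

At equilibrium, absorbed power = emitted power.
Absorbing cross-section = A = 2.910 m²; emitting surface = 2A = 5.820 m² (ratio 2).
αS·A_cross = εσ·A_surf·T⁴  ⇒  T⁴ = αS/(ε·2σ).
T⁴ = 0.940·522/(0.41·2·5.67×10⁻⁸) = 1.055×10¹⁰ K⁴.
T = (1.055×10¹⁰)^(1/4).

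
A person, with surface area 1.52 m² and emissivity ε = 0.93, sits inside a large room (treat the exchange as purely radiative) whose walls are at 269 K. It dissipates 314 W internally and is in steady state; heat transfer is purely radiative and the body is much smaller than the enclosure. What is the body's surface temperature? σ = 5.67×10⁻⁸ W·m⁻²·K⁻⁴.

For a small grey body in a large enclosure, net radiated power = εσA(T⁴ − T_w⁴).
Steady state: P = εσA(T⁴ − T_w⁴) with A = 1.52 m².
T⁴ = P/(εσA) + T_w⁴ = 314/(0.93·5.67×10⁻⁸·1.520) + (269)⁴
    = 3.918×10⁹ + 5.236×10⁹ = 9.154×10⁹ K⁴.

T ≈ 309 K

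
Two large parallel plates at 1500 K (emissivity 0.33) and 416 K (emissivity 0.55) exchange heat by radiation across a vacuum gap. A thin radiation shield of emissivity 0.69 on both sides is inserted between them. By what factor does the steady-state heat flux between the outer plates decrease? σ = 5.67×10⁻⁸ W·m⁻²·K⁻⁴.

Without shield: q₀ = σΔ(T⁴)/(1/ε₁+1/ε₂−1) with denominator 3.848.
With shield the two gaps are in series; the resistances add: (1/ε₁+1/ε_s−1)+(1/ε_s+1/ε₂−1) = 3.480+2.267 = 5.747.
Heat-flux ratio q₀/q = 5.747/3.848.

factor ≈ 1.49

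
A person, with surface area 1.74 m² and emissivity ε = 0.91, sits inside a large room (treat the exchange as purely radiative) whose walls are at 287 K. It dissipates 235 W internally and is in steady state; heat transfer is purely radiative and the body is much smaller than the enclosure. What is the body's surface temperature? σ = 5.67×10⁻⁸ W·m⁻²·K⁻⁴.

For a small grey body in a large enclosure, net radiated power = εσA(T⁴ − T_w⁴).
Steady state: P = εσA(T⁴ − T_w⁴) with A = 1.74 m².
T⁴ = P/(εσA) + T_w⁴ = 235/(0.91·5.67×10⁻⁸·1.740) + (287)⁴
    = 2.618×10⁹ + 6.785×10⁹ = 9.402×10⁹ K⁴.

T ≈ 311 K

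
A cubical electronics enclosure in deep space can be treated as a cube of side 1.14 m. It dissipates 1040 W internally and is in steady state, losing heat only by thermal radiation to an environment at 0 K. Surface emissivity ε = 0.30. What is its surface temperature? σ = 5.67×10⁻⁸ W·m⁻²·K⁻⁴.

T ≈ 298 K

Steady state: internal power = radiated power, P = εσA T⁴.
Radiating area A = 6L² = 7.798 m².
T⁴ = P/(εσA) = 1040/(0.30·5.67×10⁻⁸·7.798) = 7.841×10⁹ K⁴.
T = (7.841×10⁹)^(1/4).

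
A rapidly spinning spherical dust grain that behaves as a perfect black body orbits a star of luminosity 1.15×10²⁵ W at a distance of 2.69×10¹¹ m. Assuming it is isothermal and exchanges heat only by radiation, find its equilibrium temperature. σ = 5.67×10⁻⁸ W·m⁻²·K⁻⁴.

First find the stellar flux at distance d: S = L/(4πd²) = 1.15×10²⁵/(4π·(2.69×10¹¹)²) = 12.65 W/m².
For an isothermal sphere, absorbed (1−a)S·πr² = emitted σ·4πr²·T⁴, so T⁴ = (1−a)S/(4σ).
T⁴ = 1.00·12.65/(4·5.67×10⁻⁸) = 5.576×10⁷ K⁴.

T ≈ 86.4 K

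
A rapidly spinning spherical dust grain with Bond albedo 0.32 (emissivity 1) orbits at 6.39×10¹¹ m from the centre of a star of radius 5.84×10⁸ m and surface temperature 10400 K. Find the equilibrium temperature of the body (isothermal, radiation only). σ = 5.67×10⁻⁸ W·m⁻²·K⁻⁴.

The star's surface emits σT_*⁴; at distance d the flux is S = σT_*⁴(R_*/d)².
S = 5.67×10⁻⁸·(10400)⁴·(5.84×10⁸/6.39×10¹¹)² = 554.0 W/m².
For an isothermal sphere T⁴ = (1−a)S/(4σ) = 1.661×10⁹ K⁴.

T ≈ 202 K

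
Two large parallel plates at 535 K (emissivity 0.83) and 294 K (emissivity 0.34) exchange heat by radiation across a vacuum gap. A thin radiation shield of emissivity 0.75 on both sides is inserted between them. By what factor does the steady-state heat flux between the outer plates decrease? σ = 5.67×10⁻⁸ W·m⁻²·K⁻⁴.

Without shield: q₀ = σΔ(T⁴)/(1/ε₁+1/ε₂−1) with denominator 3.146.
With shield the two gaps are in series; the resistances add: (1/ε₁+1/ε_s−1)+(1/ε_s+1/ε₂−1) = 1.538+3.275 = 4.813.
Heat-flux ratio q₀/q = 4.813/3.146.

factor ≈ 1.53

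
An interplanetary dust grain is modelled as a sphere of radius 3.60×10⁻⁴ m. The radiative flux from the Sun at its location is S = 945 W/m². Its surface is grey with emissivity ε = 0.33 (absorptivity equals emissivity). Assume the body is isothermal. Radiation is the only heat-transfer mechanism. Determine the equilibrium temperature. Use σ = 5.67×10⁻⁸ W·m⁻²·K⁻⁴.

T ≈ 254 K

At equilibrium, absorbed power = emitted power.
Absorbing cross-section = πr² = 4.072×10⁻⁷ m²; emitting surface = 4πr² = 1.629×10⁻⁶ m² (ratio 4).
εS·A_cross = εσ·A_surf·T⁴  ⇒  T⁴ = S/(4σ)   (ε cancels).
T⁴ = 945/(4·5.67×10⁻⁸) = 4.167×10⁹ K⁴.
T = (4.167×10⁹)^(1/4).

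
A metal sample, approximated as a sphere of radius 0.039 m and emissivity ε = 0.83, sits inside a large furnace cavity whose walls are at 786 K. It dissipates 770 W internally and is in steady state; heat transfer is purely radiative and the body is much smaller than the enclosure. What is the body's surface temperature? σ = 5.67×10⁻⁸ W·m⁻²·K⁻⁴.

T ≈ 1050 K

For a small grey body in a large enclosure, net radiated power = εσA(T⁴ − T_w⁴).
Steady state: P = εσA(T⁴ − T_w⁴) with A = 4πr² = 0.01911 m².
T⁴ = P/(εσA) + T_w⁴ = 770/(0.83·5.67×10⁻⁸·0.01911) + (786)⁴
    = 8.560×10¹¹ + 3.817×10¹¹ = 1.238×10¹² K⁴.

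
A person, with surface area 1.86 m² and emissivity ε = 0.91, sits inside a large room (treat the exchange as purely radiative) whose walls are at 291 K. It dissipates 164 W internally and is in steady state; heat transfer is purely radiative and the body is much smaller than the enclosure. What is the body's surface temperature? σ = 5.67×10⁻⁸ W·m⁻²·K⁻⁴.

T ≈ 307 K

For a small grey body in a large enclosure, net radiated power = εσA(T⁴ − T_w⁴).
Steady state: P = εσA(T⁴ − T_w⁴) with A = 1.86 m².
T⁴ = P/(εσA) + T_w⁴ = 164/(0.91·5.67×10⁻⁸·1.860) + (291)⁴
    = 1.709×10⁹ + 7.171×10⁹ = 8.880×10⁹ K⁴.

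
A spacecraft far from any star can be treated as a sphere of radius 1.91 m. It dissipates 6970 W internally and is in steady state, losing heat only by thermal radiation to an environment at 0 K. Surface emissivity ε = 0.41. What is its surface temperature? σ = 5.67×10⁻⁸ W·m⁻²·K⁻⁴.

Steady state: internal power = radiated power, P = εσA T⁴.
Radiating area A = 4πr² = 45.84 m².
T⁴ = P/(εσA) = 6970/(0.41·5.67×10⁻⁸·45.84) = 6.540×10⁹ K⁴.
T = (6.540×10⁹)^(1/4).

T ≈ 284 K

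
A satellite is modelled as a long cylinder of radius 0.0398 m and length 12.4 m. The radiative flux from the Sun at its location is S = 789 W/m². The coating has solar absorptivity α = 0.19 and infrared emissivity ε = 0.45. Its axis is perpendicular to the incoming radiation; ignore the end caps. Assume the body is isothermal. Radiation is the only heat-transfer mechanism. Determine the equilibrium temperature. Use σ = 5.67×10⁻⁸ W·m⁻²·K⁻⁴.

T ≈ 208 K

At equilibrium, absorbed power = emitted power.
Absorbing cross-section = 2rL = 0.9870 m²; emitting surface = 2πrL = 3.101 m² (ratio π).
αS·A_cross = εσ·A_surf·T⁴  ⇒  T⁴ = αS/(ε·πσ).
T⁴ = 0.190·789/(0.45·π·5.67×10⁻⁸) = 1.870×10⁹ K⁴.
T = (1.870×10⁹)^(1/4).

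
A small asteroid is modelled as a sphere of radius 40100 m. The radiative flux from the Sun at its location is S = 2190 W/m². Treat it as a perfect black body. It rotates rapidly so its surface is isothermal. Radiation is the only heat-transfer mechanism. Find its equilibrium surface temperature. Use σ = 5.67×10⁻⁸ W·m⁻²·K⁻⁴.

At equilibrium, absorbed power = emitted power.
Absorbing cross-section = πr² = 5.052×10⁹ m²; emitting surface = 4πr² = 2.021×10¹⁰ m² (ratio 4).
S·A_cross = εσ·A_surf·T⁴  ⇒  T⁴ = S/(4σ).
T⁴ = 1.00·2190/(4·5.67×10⁻⁸) = 9.656×10⁹ K⁴.
T = (9.656×10⁹)^(1/4).

T ≈ 313 K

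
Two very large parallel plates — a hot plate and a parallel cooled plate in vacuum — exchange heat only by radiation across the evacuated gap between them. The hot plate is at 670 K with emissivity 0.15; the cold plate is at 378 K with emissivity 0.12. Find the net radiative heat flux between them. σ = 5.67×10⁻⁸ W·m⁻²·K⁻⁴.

q ≈ 733 W/m²

For two infinite grey parallel plates, q = σ(T₁⁴ − T₂⁴)/(1/ε₁ + 1/ε₂ − 1).
T₁⁴ − T₂⁴ = 2.015×10¹¹ − 2.042×10¹⁰ = 1.811×10¹¹ K⁴.
1/ε₁ + 1/ε₂ − 1 = 6.667 + 8.333 − 1 = 14.00.
q = 5.67×10⁻⁸ × 1.811×10¹¹ / 14.00.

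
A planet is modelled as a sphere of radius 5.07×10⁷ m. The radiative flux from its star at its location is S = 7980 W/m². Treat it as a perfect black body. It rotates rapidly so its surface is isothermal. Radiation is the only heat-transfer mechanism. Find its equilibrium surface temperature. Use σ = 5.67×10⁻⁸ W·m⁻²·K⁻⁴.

At equilibrium, absorbed power = emitted power.
Absorbing cross-section = πr² = 8.075×10¹⁵ m²; emitting surface = 4πr² = 3.230×10¹⁶ m² (ratio 4).
S·A_cross = εσ·A_surf·T⁴  ⇒  T⁴ = S/(4σ).
T⁴ = 1.00·7980/(4·5.67×10⁻⁸) = 3.519×10¹⁰ K⁴.
T = (3.519×10¹⁰)^(1/4).

T ≈ 433 K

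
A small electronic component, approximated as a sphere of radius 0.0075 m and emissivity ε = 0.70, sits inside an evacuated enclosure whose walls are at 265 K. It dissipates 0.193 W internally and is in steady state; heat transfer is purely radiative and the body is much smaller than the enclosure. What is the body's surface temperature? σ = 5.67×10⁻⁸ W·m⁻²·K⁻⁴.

T ≈ 330 K

For a small grey body in a large enclosure, net radiated power = εσA(T⁴ − T_w⁴).
Steady state: P = εσA(T⁴ − T_w⁴) with A = 4πr² = 7.069×10⁻⁴ m².
T⁴ = P/(εσA) + T_w⁴ = 0.193/(0.70·5.67×10⁻⁸·7.069×10⁻⁴) + (265)⁴
    = 6.879×10⁹ + 4.932×10⁹ = 1.181×10¹⁰ K⁴.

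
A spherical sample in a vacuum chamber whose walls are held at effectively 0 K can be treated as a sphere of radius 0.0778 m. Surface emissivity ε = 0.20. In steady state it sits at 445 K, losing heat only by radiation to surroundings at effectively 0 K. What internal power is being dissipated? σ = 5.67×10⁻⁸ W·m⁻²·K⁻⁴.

P ≈ 33.8 W

Steady state: P = εσA T⁴.
A = 4πr² = 0.07606 m²; T⁴ = (445)⁴ = 3.921×10¹⁰ K⁴.
P = 0.20 × 5.67×10⁻⁸ × 0.07606 × 3.921×10¹⁰.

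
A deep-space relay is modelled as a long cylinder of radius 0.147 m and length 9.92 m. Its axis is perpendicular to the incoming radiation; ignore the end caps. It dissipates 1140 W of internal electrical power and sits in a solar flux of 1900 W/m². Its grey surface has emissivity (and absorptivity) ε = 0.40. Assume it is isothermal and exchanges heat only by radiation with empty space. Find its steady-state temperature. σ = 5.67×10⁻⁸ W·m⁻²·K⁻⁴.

T ≈ 356 K

At steady state, absorbed solar power + internal power = radiated power.
Absorbed: α·S·A_cross = 0.40·1900·2.916 = 2217 W (cross-section 2rL).
Total input = 2217 + 1140 = 3357 W.
Radiated: εσ·A_surf·T⁴ with A_surf = 2πrL = 9.162 m².
T⁴ = 3357/(0.40·5.67×10⁻⁸·9.162) = 1.615×10¹⁰ K⁴.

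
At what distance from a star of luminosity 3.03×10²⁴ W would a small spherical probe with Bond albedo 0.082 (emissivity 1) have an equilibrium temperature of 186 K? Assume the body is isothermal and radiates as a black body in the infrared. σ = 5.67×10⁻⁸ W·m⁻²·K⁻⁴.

d ≈ 2.86×10¹⁰ m

For an isothermal black-emitting sphere, (1−a)S·πr² = σ·4πr²·T⁴ ⇒ S = 4σT⁴/(1−a).
S = 4·5.67×10⁻⁸·(186)⁴/0.918 = 295.7 W/m².
Flux falls as S = L/(4πd²), so d = √(L/(4πS)) = √(3.03×10²⁴/(4π·295.7)).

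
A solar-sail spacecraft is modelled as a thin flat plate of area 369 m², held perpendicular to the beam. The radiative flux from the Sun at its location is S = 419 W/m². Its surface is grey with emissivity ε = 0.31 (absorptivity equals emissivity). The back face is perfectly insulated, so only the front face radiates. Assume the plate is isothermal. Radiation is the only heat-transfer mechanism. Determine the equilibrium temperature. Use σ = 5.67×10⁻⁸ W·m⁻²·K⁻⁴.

T ≈ 293 K

At equilibrium, absorbed power = emitted power.
Absorbing cross-section = A = 369.0 m²; emitting surface = A = 369.0 m² (ratio 1).
εS·A_cross = εσ·A_surf·T⁴  ⇒  T⁴ = S/(1σ)   (ε cancels).
T⁴ = 419/(1·5.67×10⁻⁸) = 7.390×10⁹ K⁴.
T = (7.390×10⁹)^(1/4).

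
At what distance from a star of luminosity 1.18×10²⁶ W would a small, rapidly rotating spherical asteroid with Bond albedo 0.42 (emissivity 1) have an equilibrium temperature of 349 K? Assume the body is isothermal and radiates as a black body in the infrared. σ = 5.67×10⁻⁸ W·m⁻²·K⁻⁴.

d ≈ 4.02×10¹⁰ m

For an isothermal black-emitting sphere, (1−a)S·πr² = σ·4πr²·T⁴ ⇒ S = 4σT⁴/(1−a).
S = 4·5.67×10⁻⁸·(349)⁴/0.580 = 5801 W/m².
Flux falls as S = L/(4πd²), so d = √(L/(4πS)) = √(1.18×10²⁶/(4π·5801)).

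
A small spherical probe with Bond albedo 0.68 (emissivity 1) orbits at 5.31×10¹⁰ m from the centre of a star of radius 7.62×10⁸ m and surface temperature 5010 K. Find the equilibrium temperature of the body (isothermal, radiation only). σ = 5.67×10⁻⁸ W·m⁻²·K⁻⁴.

T ≈ 319 K

The star's surface emits σT_*⁴; at distance d the flux is S = σT_*⁴(R_*/d)².
S = 5.67×10⁻⁸·(5010)⁴·(7.62×10⁸/5.31×10¹⁰)² = 7356 W/m².
For an isothermal sphere T⁴ = (1−a)S/(4σ) = 1.038×10¹⁰ K⁴.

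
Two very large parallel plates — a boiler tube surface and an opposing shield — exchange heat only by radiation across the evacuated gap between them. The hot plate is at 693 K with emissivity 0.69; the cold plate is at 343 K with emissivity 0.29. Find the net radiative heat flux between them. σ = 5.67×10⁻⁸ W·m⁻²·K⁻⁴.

For two infinite grey parallel plates, q = σ(T₁⁴ − T₂⁴)/(1/ε₁ + 1/ε₂ − 1).
T₁⁴ − T₂⁴ = 2.306×10¹¹ − 1.384×10¹⁰ = 2.168×10¹¹ K⁴.
1/ε₁ + 1/ε₂ − 1 = 1.449 + 3.448 − 1 = 3.898.
q = 5.67×10⁻⁸ × 2.168×10¹¹ / 3.898.

q ≈ 3150 W/m²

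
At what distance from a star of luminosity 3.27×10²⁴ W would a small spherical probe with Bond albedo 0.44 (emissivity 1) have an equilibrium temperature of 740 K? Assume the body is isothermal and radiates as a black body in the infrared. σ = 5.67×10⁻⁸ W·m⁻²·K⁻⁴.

For an isothermal black-emitting sphere, (1−a)S·πr² = σ·4πr²·T⁴ ⇒ S = 4σT⁴/(1−a).
S = 4·5.67×10⁻⁸·(740)⁴/0.560 = 1.214×10⁵ W/m².
Flux falls as S = L/(4πd²), so d = √(L/(4πS)) = √(3.27×10²⁴/(4π·1.214×10⁵)).

d ≈ 1.46×10⁹ m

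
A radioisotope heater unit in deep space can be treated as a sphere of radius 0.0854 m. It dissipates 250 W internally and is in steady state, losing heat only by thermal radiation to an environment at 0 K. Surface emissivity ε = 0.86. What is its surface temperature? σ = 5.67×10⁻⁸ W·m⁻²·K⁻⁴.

T ≈ 486 K

Steady state: internal power = radiated power, P = εσA T⁴.
Radiating area A = 4πr² = 0.09165 m².
T⁴ = P/(εσA) = 250/(0.86·5.67×10⁻⁸·0.09165) = 5.594×10¹⁰ K⁴.
T = (5.594×10¹⁰)^(1/4).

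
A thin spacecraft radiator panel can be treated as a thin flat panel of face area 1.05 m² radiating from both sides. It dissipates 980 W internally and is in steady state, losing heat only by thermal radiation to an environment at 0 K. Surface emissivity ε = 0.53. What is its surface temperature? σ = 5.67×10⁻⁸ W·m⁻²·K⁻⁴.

T ≈ 353 K

Steady state: internal power = radiated power, P = εσA T⁴.
Radiating area A = 2·1.05 = 2.100 m².
T⁴ = P/(εσA) = 980/(0.53·5.67×10⁻⁸·2.100) = 1.553×10¹⁰ K⁴.
T = (1.553×10¹⁰)^(1/4).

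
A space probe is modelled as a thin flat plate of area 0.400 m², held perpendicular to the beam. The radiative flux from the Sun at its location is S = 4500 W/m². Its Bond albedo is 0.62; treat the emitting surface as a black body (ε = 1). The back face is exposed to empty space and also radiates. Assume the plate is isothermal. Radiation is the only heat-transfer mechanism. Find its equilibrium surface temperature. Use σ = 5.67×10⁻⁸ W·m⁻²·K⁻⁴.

T ≈ 350 K

At equilibrium, absorbed power = emitted power.
Absorbing cross-section = A = 0.4000 m²; emitting surface = 2A = 0.8000 m² (ratio 2).
(1−a)S·A_cross = εσ·A_surf·T⁴  ⇒  T⁴ = (1−a)S/(2σ).
T⁴ = 0.380·4500/(2·5.67×10⁻⁸) = 1.508×10¹⁰ K⁴.
T = (1.508×10¹⁰)^(1/4).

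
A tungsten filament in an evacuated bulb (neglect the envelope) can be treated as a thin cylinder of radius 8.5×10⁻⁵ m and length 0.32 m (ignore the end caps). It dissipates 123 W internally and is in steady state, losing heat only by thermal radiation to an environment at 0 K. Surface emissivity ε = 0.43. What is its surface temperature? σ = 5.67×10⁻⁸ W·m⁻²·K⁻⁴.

T ≈ 2330 K

Steady state: internal power = radiated power, P = εσA T⁴.
Radiating area A = 2πrL = 1.709×10⁻⁴ m².
T⁴ = P/(εσA) = 123/(0.43·5.67×10⁻⁸·1.709×10⁻⁴) = 2.952×10¹³ K⁴.
T = (2.952×10¹³)^(1/4).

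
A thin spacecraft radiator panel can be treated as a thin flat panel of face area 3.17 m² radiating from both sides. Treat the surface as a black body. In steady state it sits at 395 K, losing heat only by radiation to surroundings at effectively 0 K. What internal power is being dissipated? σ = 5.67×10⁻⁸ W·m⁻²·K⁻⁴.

Steady state: P = εσA T⁴.
A = 2·3.17 = 6.340 m²; T⁴ = (395)⁴ = 2.434×10¹⁰ K⁴.
P = 1.0 × 5.67×10⁻⁸ × 6.340 × 2.434×10¹⁰.

P ≈ 8750 W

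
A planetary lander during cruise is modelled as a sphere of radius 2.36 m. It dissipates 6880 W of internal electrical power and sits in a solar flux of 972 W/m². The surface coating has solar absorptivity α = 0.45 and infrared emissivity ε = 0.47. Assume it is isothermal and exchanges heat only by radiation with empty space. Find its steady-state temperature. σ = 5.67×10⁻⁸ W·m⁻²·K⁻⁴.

T ≈ 297 K

At steady state, absorbed solar power + internal power = radiated power.
Absorbed: α·S·A_cross = 0.45·972·17.50 = 7653 W (cross-section πr²).
Total input = 7653 + 6880 = 14530 W.
Radiated: εσ·A_surf·T⁴ with A_surf = 4πr² = 69.99 m².
T⁴ = 14530/(0.47·5.67×10⁻⁸·69.99) = 7.792×10⁹ K⁴.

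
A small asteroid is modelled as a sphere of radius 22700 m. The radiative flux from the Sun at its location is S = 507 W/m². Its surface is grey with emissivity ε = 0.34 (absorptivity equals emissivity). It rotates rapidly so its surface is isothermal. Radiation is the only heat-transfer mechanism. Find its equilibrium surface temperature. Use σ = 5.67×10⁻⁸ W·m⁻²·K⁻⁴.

At equilibrium, absorbed power = emitted power.
Absorbing cross-section = πr² = 1.619×10⁹ m²; emitting surface = 4πr² = 6.475×10⁹ m² (ratio 4).
εS·A_cross = εσ·A_surf·T⁴  ⇒  T⁴ = S/(4σ)   (ε cancels).
T⁴ = 507/(4·5.67×10⁻⁸) = 2.235×10⁹ K⁴.
T = (2.235×10⁹)^(1/4).

T ≈ 217 K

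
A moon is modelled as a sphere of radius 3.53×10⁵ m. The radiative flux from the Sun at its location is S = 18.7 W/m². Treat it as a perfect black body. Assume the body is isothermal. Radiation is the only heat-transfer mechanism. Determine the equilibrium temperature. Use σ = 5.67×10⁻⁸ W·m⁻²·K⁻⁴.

T ≈ 95.3 K

At equilibrium, absorbed power = emitted power.
Absorbing cross-section = πr² = 3.915×10¹¹ m²; emitting surface = 4πr² = 1.566×10¹² m² (ratio 4).
S·A_cross = εσ·A_surf·T⁴  ⇒  T⁴ = S/(4σ).
T⁴ = 1.00·18.7/(4·5.67×10⁻⁸) = 8.245×10⁷ K⁴.
T = (8.245×10⁷)^(1/4).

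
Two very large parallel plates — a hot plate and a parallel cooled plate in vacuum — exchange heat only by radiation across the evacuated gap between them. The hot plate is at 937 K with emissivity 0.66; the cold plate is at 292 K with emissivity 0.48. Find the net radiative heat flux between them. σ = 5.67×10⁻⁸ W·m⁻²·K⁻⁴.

q ≈ 16700 W/m²

For two infinite grey parallel plates, q = σ(T₁⁴ − T₂⁴)/(1/ε₁ + 1/ε₂ − 1).
T₁⁴ − T₂⁴ = 7.708×10¹¹ − 7.270×10⁹ = 7.636×10¹¹ K⁴.
1/ε₁ + 1/ε₂ − 1 = 1.515 + 2.083 − 1 = 2.598.
q = 5.67×10⁻⁸ × 7.636×10¹¹ / 2.598.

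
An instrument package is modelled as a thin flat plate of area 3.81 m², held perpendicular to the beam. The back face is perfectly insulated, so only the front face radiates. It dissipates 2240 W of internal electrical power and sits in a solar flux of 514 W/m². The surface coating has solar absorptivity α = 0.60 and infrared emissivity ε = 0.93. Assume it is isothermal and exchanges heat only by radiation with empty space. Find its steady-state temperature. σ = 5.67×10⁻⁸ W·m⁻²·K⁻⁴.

At steady state, absorbed solar power + internal power = radiated power.
Absorbed: α·S·A_cross = 0.60·514·3.810 = 1175 W (cross-section A).
Total input = 1175 + 2240 = 3415 W.
Radiated: εσ·A_surf·T⁴ with A_surf = A = 3.810 m².
T⁴ = 3415/(0.93·5.67×10⁻⁸·3.810) = 1.700×10¹⁰ K⁴.

T ≈ 361 K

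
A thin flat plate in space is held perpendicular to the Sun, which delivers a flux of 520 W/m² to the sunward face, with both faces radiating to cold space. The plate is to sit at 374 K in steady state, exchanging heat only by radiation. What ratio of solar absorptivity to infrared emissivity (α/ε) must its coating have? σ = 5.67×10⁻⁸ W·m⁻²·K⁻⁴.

Balance: αS·A = εσ·2A·T⁴ ⇒ α/ε = 2σT⁴/S.
α/ε = 2·5.67×10⁻⁸·(374)⁴/520 = 2·5.67×10⁻⁸·1.957×10¹⁰/520.

α/ε ≈ 4.27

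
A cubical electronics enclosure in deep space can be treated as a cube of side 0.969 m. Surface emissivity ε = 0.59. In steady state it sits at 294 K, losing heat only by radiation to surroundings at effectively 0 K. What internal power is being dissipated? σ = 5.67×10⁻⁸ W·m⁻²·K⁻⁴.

P ≈ 1410 W

Steady state: P = εσA T⁴.
A = 6L² = 5.634 m²; T⁴ = (294)⁴ = 7.471×10⁹ K⁴.
P = 0.59 × 5.67×10⁻⁸ × 5.634 × 7.471×10⁹.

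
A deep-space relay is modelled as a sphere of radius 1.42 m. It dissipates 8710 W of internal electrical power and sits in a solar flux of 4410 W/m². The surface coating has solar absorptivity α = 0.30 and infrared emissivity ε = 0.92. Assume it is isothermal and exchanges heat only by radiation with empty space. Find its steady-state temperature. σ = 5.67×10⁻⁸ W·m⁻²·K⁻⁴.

T ≈ 337 K

At steady state, absorbed solar power + internal power = radiated power.
Absorbed: α·S·A_cross = 0.30·4410·6.335 = 8381 W (cross-section πr²).
Total input = 8381 + 8710 = 17090 W.
Radiated: εσ·A_surf·T⁴ with A_surf = 4πr² = 25.34 m².
T⁴ = 17090/(0.92·5.67×10⁻⁸·25.34) = 1.293×10¹⁰ K⁴.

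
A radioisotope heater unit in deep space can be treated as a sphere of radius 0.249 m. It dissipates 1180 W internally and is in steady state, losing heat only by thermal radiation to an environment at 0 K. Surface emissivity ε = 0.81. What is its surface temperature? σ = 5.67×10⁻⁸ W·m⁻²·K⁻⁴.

Steady state: internal power = radiated power, P = εσA T⁴.
Radiating area A = 4πr² = 0.7791 m².
T⁴ = P/(εσA) = 1180/(0.81·5.67×10⁻⁸·0.7791) = 3.298×10¹⁰ K⁴.
T = (3.298×10¹⁰)^(1/4).

T ≈ 426 K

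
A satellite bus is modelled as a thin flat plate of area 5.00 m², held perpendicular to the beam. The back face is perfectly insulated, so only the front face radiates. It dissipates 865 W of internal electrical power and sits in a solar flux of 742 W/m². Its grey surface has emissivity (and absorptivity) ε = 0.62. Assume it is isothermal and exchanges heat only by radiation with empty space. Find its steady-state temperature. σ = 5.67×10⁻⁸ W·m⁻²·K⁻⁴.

At steady state, absorbed solar power + internal power = radiated power.
Absorbed: α·S·A_cross = 0.62·742·5.000 = 2300 W (cross-section A).
Total input = 2300 + 865 = 3165 W.
Radiated: εσ·A_surf·T⁴ with A_surf = A = 5.000 m².
T⁴ = 3165/(0.62·5.67×10⁻⁸·5.000) = 1.801×10¹⁰ K⁴.

T ≈ 366 K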